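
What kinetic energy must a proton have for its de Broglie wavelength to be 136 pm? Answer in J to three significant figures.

p = h/λ = 6.626 × 10⁻³⁴ / 1.360 × 10⁻¹⁰ = 4.872 × 10⁻²⁴ kg·m/s.
KE = p²/(2m) = (4.872 × 10⁻²⁴)² / (2 × 1.673 × 10⁻²⁷) = 7.094 × 10⁻²¹ J = 7.09 × 10⁻²¹ J.

KE = 7.09 × 10⁻²¹ J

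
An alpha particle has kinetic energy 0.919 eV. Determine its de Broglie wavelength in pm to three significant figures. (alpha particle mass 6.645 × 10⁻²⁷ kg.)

λ = 15.0 pm

KE = 0.919 eV = 1.472 × 10⁻¹⁹ J.
p = √(2mKE) = √(2 × 6.645 × 10⁻²⁷ × 1.472 × 10⁻¹⁹) = 4.423 × 10⁻²³ kg·m/s.
λ = h/p = 6.626 × 10⁻³⁴ / 4.423 × 10⁻²³ = 1.50 × 10⁻¹¹ m = 15.0 pm.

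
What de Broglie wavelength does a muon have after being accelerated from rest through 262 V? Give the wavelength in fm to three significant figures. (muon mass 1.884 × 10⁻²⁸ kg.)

λ = 5270 fm

KE = eV = 1.602 × 10⁻¹⁹ × 262.0 = 4.197 × 10⁻¹⁷ J.
p = √(2mKE) = √(2 × 1.884 × 10⁻²⁸ × 4.197 × 10⁻¹⁷) = 1.258 × 10⁻²² kg·m/s.
λ = h/p = 6.626 × 10⁻³⁴ / 1.258 × 10⁻²² = 5.27 × 10⁻¹² m = 5270 fm.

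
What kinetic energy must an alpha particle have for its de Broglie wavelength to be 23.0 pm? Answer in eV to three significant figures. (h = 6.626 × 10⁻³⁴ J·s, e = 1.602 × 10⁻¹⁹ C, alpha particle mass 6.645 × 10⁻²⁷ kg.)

p = h/λ = 6.626 × 10⁻³⁴ / 2.300 × 10⁻¹¹ = 2.881 × 10⁻²³ kg·m/s.
KE = p²/(2m) = (2.881 × 10⁻²³)² / (2 × 6.645 × 10⁻²⁷) = 6.245 × 10⁻²⁰ J = 0.390 eV.

KE = 0.390 eV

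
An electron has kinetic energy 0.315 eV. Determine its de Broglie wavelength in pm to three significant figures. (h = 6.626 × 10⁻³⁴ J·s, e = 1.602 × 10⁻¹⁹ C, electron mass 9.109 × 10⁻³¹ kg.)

λ = 2190 pm

KE = 0.315 eV = 5.046 × 10⁻²⁰ J.
p = √(2mKE) = √(2 × 9.109 × 10⁻³¹ × 5.046 × 10⁻²⁰) = 3.032 × 10⁻²⁵ kg·m/s.
λ = h/p = 6.626 × 10⁻³⁴ / 3.032 × 10⁻²⁵ = 2.19 × 10⁻⁹ m = 2190 pm.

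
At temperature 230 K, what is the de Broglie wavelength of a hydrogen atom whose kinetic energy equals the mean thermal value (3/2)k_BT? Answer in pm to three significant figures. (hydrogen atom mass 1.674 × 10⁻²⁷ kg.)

λ = 166 pm

KE = (3/2)k_BT = 1.5 × 1.381 × 10⁻²³ × 230 = 4.764 × 10⁻²¹ J.
p = √(2mKE) = √(2 × 1.674 × 10⁻²⁷ × 4.764 × 10⁻²¹) = 3.994 × 10⁻²⁴ kg·m/s.
λ = h/p = 1.66 × 10⁻¹⁰ m = 166 pm.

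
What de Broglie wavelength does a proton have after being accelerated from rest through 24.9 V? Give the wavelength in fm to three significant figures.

λ = 5740 fm

KE = eV = 1.602 × 10⁻¹⁹ × 24.90 = 3.989 × 10⁻¹⁸ J.
p = √(2mKE) = √(2 × 1.673 × 10⁻²⁷ × 3.989 × 10⁻¹⁸) = 1.155 × 10⁻²² kg·m/s.
λ = h/p = 6.626 × 10⁻³⁴ / 1.155 × 10⁻²² = 5.74 × 10⁻¹² m = 5740 fm.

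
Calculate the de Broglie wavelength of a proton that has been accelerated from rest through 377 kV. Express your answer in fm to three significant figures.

KE = eV = 1.602 × 10⁻¹⁹ × 3.770 × 10⁵ = 6.040 × 10⁻¹⁴ J.
p = √(2mKE) = √(2 × 1.673 × 10⁻²⁷ × 6.040 × 10⁻¹⁴) = 1.422 × 10⁻²⁰ kg·m/s.
λ = h/p = 6.626 × 10⁻³⁴ / 1.422 × 10⁻²⁰ = 4.66 × 10⁻¹⁴ m = 46.6 fm.

λ = 46.6 fm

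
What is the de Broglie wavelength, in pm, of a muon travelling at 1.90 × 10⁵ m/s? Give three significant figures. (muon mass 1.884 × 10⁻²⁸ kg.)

λ = 18.5 pm

p = mv = 1.884 × 10⁻²⁸ × 1.90 × 10⁵ = 3.580 × 10⁻²³ kg·m/s.
λ = h/p = 6.626 × 10⁻³⁴ / 3.580 × 10⁻²³ = 1.85 × 10⁻¹¹ m = 18.5 pm.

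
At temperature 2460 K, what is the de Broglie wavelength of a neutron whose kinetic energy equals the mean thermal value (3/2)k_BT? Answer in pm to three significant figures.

KE = (3/2)k_BT = 1.5 × 1.381 × 10⁻²³ × 2460 = 5.096 × 10⁻²⁰ J.
p = √(2mKE) = √(2 × 1.675 × 10⁻²⁷ × 5.096 × 10⁻²⁰) = 1.307 × 10⁻²³ kg·m/s.
λ = h/p = 5.07 × 10⁻¹¹ m = 50.7 pm.

λ = 50.7 pm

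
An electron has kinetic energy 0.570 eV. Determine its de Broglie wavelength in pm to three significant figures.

KE = 0.570 eV = 9.131 × 10⁻²⁰ J.
p = √(2mKE) = √(2 × 9.109 × 10⁻³¹ × 9.131 × 10⁻²⁰) = 4.079 × 10⁻²⁵ kg·m/s.
λ = h/p = 6.626 × 10⁻³⁴ / 4.079 × 10⁻²⁵ = 1.62 × 10⁻⁹ m = 1620 pm.

λ = 1620 pm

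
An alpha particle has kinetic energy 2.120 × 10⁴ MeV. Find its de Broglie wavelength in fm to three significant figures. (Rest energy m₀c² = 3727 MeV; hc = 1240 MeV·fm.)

Total energy E = KE + m₀c² = 2.120 × 10⁴ + 3727 = 24927 MeV.
(pc)² = E² − (m₀c²)² = (24927)² − (3727)² = 6.075 × 10⁸ MeV², so pc = 2.465 × 10⁴ MeV.
λ = hc/(pc) = 1240 MeV·fm / 2.465 × 10⁴ MeV = 0.0503 fm.

λ = 0.0503 fm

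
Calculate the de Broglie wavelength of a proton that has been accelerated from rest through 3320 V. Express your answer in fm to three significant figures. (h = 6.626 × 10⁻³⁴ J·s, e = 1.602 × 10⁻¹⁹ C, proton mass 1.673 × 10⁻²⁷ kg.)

KE = eV = 1.602 × 10⁻¹⁹ × 3320 = 5.319 × 10⁻¹⁶ J.
p = √(2mKE) = √(2 × 1.673 × 10⁻²⁷ × 5.319 × 10⁻¹⁶) = 1.334 × 10⁻²¹ kg·m/s.
λ = h/p = 6.626 × 10⁻³⁴ / 1.334 × 10⁻²¹ = 4.97 × 10⁻¹³ m = 497 fm.

λ = 497 fm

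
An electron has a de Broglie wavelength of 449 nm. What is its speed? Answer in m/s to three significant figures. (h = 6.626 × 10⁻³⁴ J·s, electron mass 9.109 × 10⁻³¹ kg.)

p = h/λ = 6.626 × 10⁻³⁴ / 4.490 × 10⁻⁷ = 1.476 × 10⁻²⁷ kg·m/s.
v = p/m = 1.476 × 10⁻²⁷ / 9.109 × 10⁻³¹ = 1.62 × 10³ m/s = 1620 m/s.

v = 1620 m/s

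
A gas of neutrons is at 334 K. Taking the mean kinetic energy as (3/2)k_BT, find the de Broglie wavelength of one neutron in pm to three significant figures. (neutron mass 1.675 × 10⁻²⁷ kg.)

KE = (3/2)k_BT = 1.5 × 1.381 × 10⁻²³ × 334 = 6.919 × 10⁻²¹ J.
p = √(2mKE) = √(2 × 1.675 × 10⁻²⁷ × 6.919 × 10⁻²¹) = 4.814 × 10⁻²⁴ kg·m/s.
λ = h/p = 1.38 × 10⁻¹⁰ m = 138 pm.

λ = 138 pm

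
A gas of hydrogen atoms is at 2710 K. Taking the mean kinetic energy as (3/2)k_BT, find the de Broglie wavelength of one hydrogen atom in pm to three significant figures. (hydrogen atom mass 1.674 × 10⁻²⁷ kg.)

λ = 48.3 pm

KE = (3/2)k_BT = 1.5 × 1.381 × 10⁻²³ × 2710 = 5.614 × 10⁻²⁰ J.
p = √(2mKE) = √(2 × 1.674 × 10⁻²⁷ × 5.614 × 10⁻²⁰) = 1.371 × 10⁻²³ kg·m/s.
λ = h/p = 4.83 × 10⁻¹¹ m = 48.3 pm.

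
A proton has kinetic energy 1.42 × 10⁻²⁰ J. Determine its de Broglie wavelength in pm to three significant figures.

λ = 96.1 pm

p = √(2mKE) = √(2 × 1.673 × 10⁻²⁷ × 1.420 × 10⁻²⁰) = 6.893 × 10⁻²⁴ kg·m/s.
λ = h/p = 6.626 × 10⁻³⁴ / 6.893 × 10⁻²⁴ = 9.61 × 10⁻¹¹ m = 96.1 pm.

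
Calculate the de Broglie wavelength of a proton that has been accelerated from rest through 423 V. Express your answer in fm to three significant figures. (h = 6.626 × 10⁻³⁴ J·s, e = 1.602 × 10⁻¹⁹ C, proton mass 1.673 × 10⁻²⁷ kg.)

KE = eV = 1.602 × 10⁻¹⁹ × 423.0 = 6.776 × 10⁻¹⁷ J.
p = √(2mKE) = √(2 × 1.673 × 10⁻²⁷ × 6.776 × 10⁻¹⁷) = 4.762 × 10⁻²² kg·m/s.
λ = h/p = 6.626 × 10⁻³⁴ / 4.762 × 10⁻²² = 1.39 × 10⁻¹² m = 1390 fm.

λ = 1390 fm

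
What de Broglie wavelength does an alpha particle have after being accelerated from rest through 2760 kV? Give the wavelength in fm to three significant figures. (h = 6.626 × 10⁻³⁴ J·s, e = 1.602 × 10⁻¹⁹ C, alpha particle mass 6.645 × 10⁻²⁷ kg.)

λ = 6.11 fm

KE = 2eV = 2 × 1.602 × 10⁻¹⁹ × 2.760 × 10⁶ = 8.843 × 10⁻¹³ J.
p = √(2mKE) = √(2 × 6.645 × 10⁻²⁷ × 8.843 × 10⁻¹³) = 1.084 × 10⁻¹⁹ kg·m/s.
λ = h/p = 6.626 × 10⁻³⁴ / 1.084 × 10⁻¹⁹ = 6.11 × 10⁻¹⁵ m = 6.11 fm.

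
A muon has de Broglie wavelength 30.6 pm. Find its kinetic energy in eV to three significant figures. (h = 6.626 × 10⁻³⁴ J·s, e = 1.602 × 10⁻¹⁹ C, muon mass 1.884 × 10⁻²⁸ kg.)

KE = 7.77 eV

p = h/λ = 6.626 × 10⁻³⁴ / 3.060 × 10⁻¹¹ = 2.165 × 10⁻²³ kg·m/s.
KE = p²/(2m) = (2.165 × 10⁻²³)² / (2 × 1.884 × 10⁻²⁸) = 1.244 × 10⁻¹⁸ J = 7.77 eV.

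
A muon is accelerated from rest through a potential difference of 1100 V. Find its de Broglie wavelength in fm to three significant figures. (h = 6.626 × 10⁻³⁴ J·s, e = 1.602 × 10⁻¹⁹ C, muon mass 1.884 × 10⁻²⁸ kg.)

KE = eV = 1.602 × 10⁻¹⁹ × 1100 = 1.762 × 10⁻¹⁶ J.
p = √(2mKE) = √(2 × 1.884 × 10⁻²⁸ × 1.762 × 10⁻¹⁶) = 2.577 × 10⁻²² kg·m/s.
λ = h/p = 6.626 × 10⁻³⁴ / 2.577 × 10⁻²² = 2.57 × 10⁻¹² m = 2570 fm.

λ = 2570 fm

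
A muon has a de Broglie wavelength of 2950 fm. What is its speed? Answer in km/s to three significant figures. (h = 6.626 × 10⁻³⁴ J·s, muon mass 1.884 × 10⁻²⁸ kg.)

p = h/λ = 6.626 × 10⁻³⁴ / 2.950 × 10⁻¹² = 2.246 × 10⁻²² kg·m/s.
v = p/m = 2.246 × 10⁻²² / 1.884 × 10⁻²⁸ = 1.19 × 10⁶ m/s = 1190 km/s.

v = 1190 km/s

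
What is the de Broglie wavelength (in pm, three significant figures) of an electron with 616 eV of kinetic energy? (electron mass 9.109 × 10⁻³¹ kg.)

KE = 616 eV = 9.868 × 10⁻¹⁷ J.
p = √(2mKE) = √(2 × 9.109 × 10⁻³¹ × 9.868 × 10⁻¹⁷) = 1.341 × 10⁻²³ kg·m/s.
λ = h/p = 6.626 × 10⁻³⁴ / 1.341 × 10⁻²³ = 4.94 × 10⁻¹¹ m = 49.4 pm.

λ = 49.4 pm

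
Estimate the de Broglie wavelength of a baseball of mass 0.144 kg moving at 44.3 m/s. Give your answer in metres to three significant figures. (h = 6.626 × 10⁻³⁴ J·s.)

λ = 1.04 × 10⁻³⁴ m

p = mv = 0.144 × 44.3 = 6.379 kg·m/s.
λ = h/p = 6.626 × 10⁻³⁴ / 6.379 = 1.04 × 10⁻³⁴ m.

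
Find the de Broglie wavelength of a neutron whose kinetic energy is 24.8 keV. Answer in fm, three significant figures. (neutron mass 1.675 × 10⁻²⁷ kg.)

λ = 182 fm

KE = 24.8 keV = 3.973 × 10⁻¹⁵ J.
p = √(2mKE) = √(2 × 1.675 × 10⁻²⁷ × 3.973 × 10⁻¹⁵) = 3.648 × 10⁻²¹ kg·m/s.
λ = h/p = 6.626 × 10⁻³⁴ / 3.648 × 10⁻²¹ = 1.82 × 10⁻¹³ m = 182 fm.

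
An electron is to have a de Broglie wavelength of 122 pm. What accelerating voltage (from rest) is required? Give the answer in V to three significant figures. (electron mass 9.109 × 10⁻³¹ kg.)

p = h/λ = 6.626 × 10⁻³⁴ / 1.220 × 10⁻¹⁰ = 5.431 × 10⁻²⁴ kg·m/s.
KE = p²/(2m) = 1.619 × 10⁻¹⁷ J.
V = KE/e = 1.619 × 10⁻¹⁷ / (1.602 × 10⁻¹⁹) = 101 V.

V = 101 V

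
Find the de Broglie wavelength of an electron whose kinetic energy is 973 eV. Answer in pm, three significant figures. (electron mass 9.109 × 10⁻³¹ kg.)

KE = 973 eV = 1.559 × 10⁻¹⁶ J.
p = √(2mKE) = √(2 × 9.109 × 10⁻³¹ × 1.559 × 10⁻¹⁶) = 1.685 × 10⁻²³ kg·m/s.
λ = h/p = 6.626 × 10⁻³⁴ / 1.685 × 10⁻²³ = 3.93 × 10⁻¹¹ m = 39.3 pm.

λ = 39.3 pm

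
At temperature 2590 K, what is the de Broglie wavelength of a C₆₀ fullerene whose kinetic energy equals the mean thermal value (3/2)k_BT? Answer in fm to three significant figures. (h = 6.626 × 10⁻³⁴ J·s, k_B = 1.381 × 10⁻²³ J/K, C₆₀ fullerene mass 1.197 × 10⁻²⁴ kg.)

KE = (3/2)k_BT = 1.5 × 1.381 × 10⁻²³ × 2590 = 5.365 × 10⁻²⁰ J.
p = √(2mKE) = √(2 × 1.197 × 10⁻²⁴ × 5.365 × 10⁻²⁰) = 3.584 × 10⁻²² kg·m/s.
λ = h/p = 1.85 × 10⁻¹² m = 1850 fm.

λ = 1850 fm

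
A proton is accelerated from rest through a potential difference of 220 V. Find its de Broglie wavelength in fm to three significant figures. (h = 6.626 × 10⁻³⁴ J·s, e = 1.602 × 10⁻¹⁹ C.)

KE = eV = 1.602 × 10⁻¹⁹ × 220.0 = 3.524 × 10⁻¹⁷ J.
p = √(2mKE) = √(2 × 1.673 × 10⁻²⁷ × 3.524 × 10⁻¹⁷) = 3.434 × 10⁻²² kg·m/s.
λ = h/p = 6.626 × 10⁻³⁴ / 3.434 × 10⁻²² = 1.93 × 10⁻¹² m = 1930 fm.

λ = 1930 fm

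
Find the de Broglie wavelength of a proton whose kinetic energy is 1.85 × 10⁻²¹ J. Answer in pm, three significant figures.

λ = 266 pm

p = √(2mKE) = √(2 × 1.673 × 10⁻²⁷ × 1.850 × 10⁻²¹) = 2.488 × 10⁻²⁴ kg·m/s.
λ = h/p = 6.626 × 10⁻³⁴ / 2.488 × 10⁻²⁴ = 2.66 × 10⁻¹⁰ m = 266 pm.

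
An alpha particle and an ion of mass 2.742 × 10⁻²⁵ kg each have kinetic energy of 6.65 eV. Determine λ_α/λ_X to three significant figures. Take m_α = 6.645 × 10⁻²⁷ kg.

At fixed KE, p = √(2mKE) so λ = h/p ∝ 1/√m.
λ_α/λ_X = √(m_X/m_α) = √(2.742 × 10⁻²⁵/6.645 × 10⁻²⁷) = √(41.26) = 6.42.

λ_α/λ_X = 6.42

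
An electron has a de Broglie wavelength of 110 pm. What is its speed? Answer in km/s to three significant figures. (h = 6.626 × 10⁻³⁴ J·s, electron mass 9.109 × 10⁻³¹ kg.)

v = 6610 km/s

p = h/λ = 6.626 × 10⁻³⁴ / 1.100 × 10⁻¹⁰ = 6.024 × 10⁻²⁴ kg·m/s.
v = p/m = 6.024 × 10⁻²⁴ / 9.109 × 10⁻³¹ = 6.61 × 10⁶ m/s = 6610 km/s.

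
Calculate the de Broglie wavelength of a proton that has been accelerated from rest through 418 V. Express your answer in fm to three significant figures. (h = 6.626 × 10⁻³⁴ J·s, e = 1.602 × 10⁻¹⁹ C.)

λ = 1400 fm

KE = eV = 1.602 × 10⁻¹⁹ × 418.0 = 6.696 × 10⁻¹⁷ J.
p = √(2mKE) = √(2 × 1.673 × 10⁻²⁷ × 6.696 × 10⁻¹⁷) = 4.733 × 10⁻²² kg·m/s.
λ = h/p = 6.626 × 10⁻³⁴ / 4.733 × 10⁻²² = 1.40 × 10⁻¹² m = 1400 fm.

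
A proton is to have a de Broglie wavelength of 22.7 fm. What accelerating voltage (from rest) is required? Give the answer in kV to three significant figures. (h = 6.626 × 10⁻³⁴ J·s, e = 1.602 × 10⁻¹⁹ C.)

V = 1590 kV

p = h/λ = 6.626 × 10⁻³⁴ / 2.270 × 10⁻¹⁴ = 2.919 × 10⁻²⁰ kg·m/s.
KE = p²/(2m) = 2.546 × 10⁻¹³ J.
V = KE/e = 2.546 × 10⁻¹³ / (1.602 × 10⁻¹⁹) = 1590 kV.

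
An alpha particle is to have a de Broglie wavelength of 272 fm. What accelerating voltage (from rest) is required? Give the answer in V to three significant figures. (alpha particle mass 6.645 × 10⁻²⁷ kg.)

V = 1390 V

p = h/λ = 6.626 × 10⁻³⁴ / 2.720 × 10⁻¹³ = 2.436 × 10⁻²¹ kg·m/s.
KE = p²/(2m) = 4.465 × 10⁻¹⁶ J.
V = KE/2e = 4.465 × 10⁻¹⁶ / (2 × 1.602 × 10⁻¹⁹) = 1390 V.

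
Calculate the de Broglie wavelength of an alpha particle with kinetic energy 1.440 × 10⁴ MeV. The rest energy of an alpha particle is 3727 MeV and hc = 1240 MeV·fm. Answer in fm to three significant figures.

Total energy E = KE + m₀c² = 1.440 × 10⁴ + 3727 = 18127 MeV.
(pc)² = E² − (m₀c²)² = (18127)² − (3727)² = 3.147 × 10⁸ MeV², so pc = 1.774 × 10⁴ MeV.
λ = hc/(pc) = 1240 MeV·fm / 1.774 × 10⁴ MeV = 0.0699 fm.

λ = 0.0699 fm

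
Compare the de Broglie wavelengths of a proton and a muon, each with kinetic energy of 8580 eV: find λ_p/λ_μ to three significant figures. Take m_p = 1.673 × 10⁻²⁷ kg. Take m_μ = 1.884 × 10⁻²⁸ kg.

λ_p/λ_μ = 0.336

At fixed KE, p = √(2mKE) so λ = h/p ∝ 1/√m.
λ_p/λ_μ = √(m_μ/m_p) = √(1.884 × 10⁻²⁸/1.673 × 10⁻²⁷) = √(0.1126) = 0.336.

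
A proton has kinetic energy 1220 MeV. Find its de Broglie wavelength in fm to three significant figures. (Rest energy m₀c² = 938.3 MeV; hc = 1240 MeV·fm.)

λ = 0.638 fm

Total energy E = KE + m₀c² = 1220 + 938.3 = 2158.3 MeV.
(pc)² = E² − (m₀c²)² = (2158.3)² − (938.3)² = 3.778 × 10⁶ MeV², so pc = 1944 MeV.
λ = hc/(pc) = 1240 MeV·fm / 1944 MeV = 0.638 fm.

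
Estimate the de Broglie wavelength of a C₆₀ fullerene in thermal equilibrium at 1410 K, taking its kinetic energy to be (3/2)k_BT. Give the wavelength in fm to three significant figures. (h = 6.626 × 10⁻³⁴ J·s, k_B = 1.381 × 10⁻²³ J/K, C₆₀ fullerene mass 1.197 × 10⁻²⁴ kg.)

λ = 2510 fm

KE = (3/2)k_BT = 1.5 × 1.381 × 10⁻²³ × 1410 = 2.921 × 10⁻²⁰ J.
p = √(2mKE) = √(2 × 1.197 × 10⁻²⁴ × 2.921 × 10⁻²⁰) = 2.644 × 10⁻²² kg·m/s.
λ = h/p = 2.51 × 10⁻¹² m = 2510 fm.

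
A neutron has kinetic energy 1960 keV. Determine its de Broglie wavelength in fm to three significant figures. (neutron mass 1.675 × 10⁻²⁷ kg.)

KE = 1960 keV = 3.140 × 10⁻¹³ J.
p = √(2mKE) = √(2 × 1.675 × 10⁻²⁷ × 3.140 × 10⁻¹³) = 3.243 × 10⁻²⁰ kg·m/s.
λ = h/p = 6.626 × 10⁻³⁴ / 3.243 × 10⁻²⁰ = 2.04 × 10⁻¹⁴ m = 20.4 fm.

λ = 20.4 fm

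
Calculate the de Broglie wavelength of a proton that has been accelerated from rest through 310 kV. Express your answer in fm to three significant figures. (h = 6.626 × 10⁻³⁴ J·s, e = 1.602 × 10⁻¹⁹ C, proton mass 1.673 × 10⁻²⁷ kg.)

KE = eV = 1.602 × 10⁻¹⁹ × 3.100 × 10⁵ = 4.966 × 10⁻¹⁴ J.
p = √(2mKE) = √(2 × 1.673 × 10⁻²⁷ × 4.966 × 10⁻¹⁴) = 1.289 × 10⁻²⁰ kg·m/s.
λ = h/p = 6.626 × 10⁻³⁴ / 1.289 × 10⁻²⁰ = 5.14 × 10⁻¹⁴ m = 51.4 fm.

λ = 51.4 fm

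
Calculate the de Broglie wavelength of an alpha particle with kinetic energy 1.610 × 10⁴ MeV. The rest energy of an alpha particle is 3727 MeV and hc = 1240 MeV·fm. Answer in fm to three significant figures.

λ = 0.0637 fm

Total energy E = KE + m₀c² = 1.610 × 10⁴ + 3727 = 19827 MeV.
(pc)² = E² − (m₀c²)² = (19827)² − (3727)² = 3.792 × 10⁸ MeV², so pc = 1.947 × 10⁴ MeV.
λ = hc/(pc) = 1240 MeV·fm / 1.947 × 10⁴ MeV = 0.0637 fm.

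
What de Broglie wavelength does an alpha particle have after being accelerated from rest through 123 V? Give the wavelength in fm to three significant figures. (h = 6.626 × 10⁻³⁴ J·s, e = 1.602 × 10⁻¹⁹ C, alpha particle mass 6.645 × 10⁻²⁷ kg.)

λ = 916 fm

KE = 2eV = 2 × 1.602 × 10⁻¹⁹ × 123.0 = 3.941 × 10⁻¹⁷ J.
p = √(2mKE) = √(2 × 6.645 × 10⁻²⁷ × 3.941 × 10⁻¹⁷) = 7.237 × 10⁻²² kg·m/s.
λ = h/p = 6.626 × 10⁻³⁴ / 7.237 × 10⁻²² = 9.16 × 10⁻¹³ m = 916 fm.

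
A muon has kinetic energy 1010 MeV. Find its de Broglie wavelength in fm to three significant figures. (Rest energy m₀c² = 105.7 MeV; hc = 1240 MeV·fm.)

Total energy E = KE + m₀c² = 1010 + 105.7 = 1115.7 MeV.
(pc)² = E² − (m₀c²)² = (1115.7)² − (105.7)² = 1.234 × 10⁶ MeV², so pc = 1111 MeV.
λ = hc/(pc) = 1240 MeV·fm / 1111 MeV = 1.12 fm.

λ = 1.12 fm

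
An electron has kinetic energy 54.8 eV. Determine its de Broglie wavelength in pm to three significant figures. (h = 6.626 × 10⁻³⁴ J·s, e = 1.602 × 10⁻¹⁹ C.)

KE = 54.8 eV = 8.779 × 10⁻¹⁸ J.
p = √(2mKE) = √(2 × 9.109 × 10⁻³¹ × 8.779 × 10⁻¹⁸) = 3.999 × 10⁻²⁴ kg·m/s.
λ = h/p = 6.626 × 10⁻³⁴ / 3.999 × 10⁻²⁴ = 1.66 × 10⁻¹⁰ m = 166 pm.

λ = 166 pm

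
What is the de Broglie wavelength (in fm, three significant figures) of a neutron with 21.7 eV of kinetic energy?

KE = 21.7 eV = 3.476 × 10⁻¹⁸ J.
p = √(2mKE) = √(2 × 1.675 × 10⁻²⁷ × 3.476 × 10⁻¹⁸) = 1.079 × 10⁻²² kg·m/s.
λ = h/p = 6.626 × 10⁻³⁴ / 1.079 × 10⁻²² = 6.14 × 10⁻¹² m = 6140 fm.

λ = 6140 fm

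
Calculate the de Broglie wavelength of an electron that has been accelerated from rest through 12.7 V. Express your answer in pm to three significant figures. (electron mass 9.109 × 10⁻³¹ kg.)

λ = 344 pm

KE = eV = 1.602 × 10⁻¹⁹ × 12.70 = 2.035 × 10⁻¹⁸ J.
p = √(2mKE) = √(2 × 9.109 × 10⁻³¹ × 2.035 × 10⁻¹⁸) = 1.925 × 10⁻²⁴ kg·m/s.
λ = h/p = 6.626 × 10⁻³⁴ / 1.925 × 10⁻²⁴ = 3.44 × 10⁻¹⁰ m = 344 pm.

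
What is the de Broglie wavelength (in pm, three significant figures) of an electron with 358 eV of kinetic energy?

λ = 64.8 pm

KE = 358 eV = 5.735 × 10⁻¹⁷ J.
p = √(2mKE) = √(2 × 9.109 × 10⁻³¹ × 5.735 × 10⁻¹⁷) = 1.022 × 10⁻²³ kg·m/s.
λ = h/p = 6.626 × 10⁻³⁴ / 1.022 × 10⁻²³ = 6.48 × 10⁻¹¹ m = 64.8 pm.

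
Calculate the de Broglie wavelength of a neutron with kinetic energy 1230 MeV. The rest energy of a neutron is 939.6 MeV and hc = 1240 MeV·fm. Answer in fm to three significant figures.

Total energy E = KE + m₀c² = 1230 + 939.6 = 2169.6 MeV.
(pc)² = E² − (m₀c²)² = (2169.6)² − (939.6)² = 3.824 × 10⁶ MeV², so pc = 1956 MeV.
λ = hc/(pc) = 1240 MeV·fm / 1956 MeV = 0.634 fm.

λ = 0.634 fm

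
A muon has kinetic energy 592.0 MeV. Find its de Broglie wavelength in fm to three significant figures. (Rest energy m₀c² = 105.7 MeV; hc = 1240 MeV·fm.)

λ = 1.80 fm

Total energy E = KE + m₀c² = 592.0 + 105.7 = 697.7 MeV.
(pc)² = E² − (m₀c²)² = (697.7)² − (105.7)² = 4.756 × 10⁵ MeV², so pc = 689.6 MeV.
λ = hc/(pc) = 1240 MeV·fm / 689.6 MeV = 1.80 fm.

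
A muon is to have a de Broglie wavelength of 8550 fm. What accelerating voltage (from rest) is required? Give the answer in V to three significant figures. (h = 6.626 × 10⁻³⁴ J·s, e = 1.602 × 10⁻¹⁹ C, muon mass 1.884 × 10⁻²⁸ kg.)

p = h/λ = 6.626 × 10⁻³⁴ / 8.550 × 10⁻¹² = 7.750 × 10⁻²³ kg·m/s.
KE = p²/(2m) = 1.594 × 10⁻¹⁷ J.
V = KE/e = 1.594 × 10⁻¹⁷ / (1.602 × 10⁻¹⁹) = 99.5 V.

V = 99.5 V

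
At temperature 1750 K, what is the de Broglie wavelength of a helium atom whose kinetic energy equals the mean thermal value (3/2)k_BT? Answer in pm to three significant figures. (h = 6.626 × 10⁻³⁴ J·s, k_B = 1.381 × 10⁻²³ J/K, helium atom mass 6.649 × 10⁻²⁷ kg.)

KE = (3/2)k_BT = 1.5 × 1.381 × 10⁻²³ × 1750 = 3.625 × 10⁻²⁰ J.
p = √(2mKE) = √(2 × 6.649 × 10⁻²⁷ × 3.625 × 10⁻²⁰) = 2.196 × 10⁻²³ kg·m/s.
λ = h/p = 3.02 × 10⁻¹¹ m = 30.2 pm.

λ = 30.2 pm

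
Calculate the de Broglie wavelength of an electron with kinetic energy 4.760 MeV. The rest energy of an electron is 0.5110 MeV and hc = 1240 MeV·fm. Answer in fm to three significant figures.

λ = 236 fm

Total energy E = KE + m₀c² = 4.760 + 0.5110 = 5.2710 MeV.
(pc)² = E² − (m₀c²)² = (5.2710)² − (0.5110)² = 27.52 MeV², so pc = 5.246 MeV.
λ = hc/(pc) = 1240 MeV·fm / 5.246 MeV = 236 fm.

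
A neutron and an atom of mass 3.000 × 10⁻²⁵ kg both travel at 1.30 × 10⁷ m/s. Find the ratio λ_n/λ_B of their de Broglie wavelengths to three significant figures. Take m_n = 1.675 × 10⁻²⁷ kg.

λ_n/λ_B = 179

At fixed v, p = mv so λ = h/(mv) ∝ 1/m.
λ_n/λ_B = m_B/m_n = 3.000 × 10⁻²⁵/1.675 × 10⁻²⁷ = 179.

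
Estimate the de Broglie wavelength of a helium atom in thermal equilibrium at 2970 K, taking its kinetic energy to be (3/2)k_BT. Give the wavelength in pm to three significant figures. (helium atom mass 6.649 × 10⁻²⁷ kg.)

λ = 23.2 pm

KE = (3/2)k_BT = 1.5 × 1.381 × 10⁻²³ × 2970 = 6.152 × 10⁻²⁰ J.
p = √(2mKE) = √(2 × 6.649 × 10⁻²⁷ × 6.152 × 10⁻²⁰) = 2.860 × 10⁻²³ kg·m/s.
λ = h/p = 2.32 × 10⁻¹¹ m = 23.2 pm.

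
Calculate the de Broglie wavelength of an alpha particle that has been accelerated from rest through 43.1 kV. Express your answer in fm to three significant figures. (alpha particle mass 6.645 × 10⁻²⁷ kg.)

λ = 48.9 fm

KE = 2eV = 2 × 1.602 × 10⁻¹⁹ × 4.310 × 10⁴ = 1.381 × 10⁻¹⁴ J.
p = √(2mKE) = √(2 × 6.645 × 10⁻²⁷ × 1.381 × 10⁻¹⁴) = 1.355 × 10⁻²⁰ kg·m/s.
λ = h/p = 6.626 × 10⁻³⁴ / 1.355 × 10⁻²⁰ = 4.89 × 10⁻¹⁴ m = 48.9 fm.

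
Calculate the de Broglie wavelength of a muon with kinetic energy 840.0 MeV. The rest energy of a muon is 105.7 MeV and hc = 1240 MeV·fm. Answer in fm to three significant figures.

λ = 1.32 fm

Total energy E = KE + m₀c² = 840.0 + 105.7 = 945.7 MeV.
(pc)² = E² − (m₀c²)² = (945.7)² − (105.7)² = 8.832 × 10⁵ MeV², so pc = 939.8 MeV.
λ = hc/(pc) = 1240 MeV·fm / 939.8 MeV = 1.32 fm.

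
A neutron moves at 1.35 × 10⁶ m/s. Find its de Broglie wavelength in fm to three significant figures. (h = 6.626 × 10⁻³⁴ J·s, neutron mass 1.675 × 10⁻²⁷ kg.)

p = mv = 1.675 × 10⁻²⁷ × 1.35 × 10⁶ = 2.261 × 10⁻²¹ kg·m/s.
λ = h/p = 6.626 × 10⁻³⁴ / 2.261 × 10⁻²¹ = 2.93 × 10⁻¹³ m = 293 fm.

λ = 293 fm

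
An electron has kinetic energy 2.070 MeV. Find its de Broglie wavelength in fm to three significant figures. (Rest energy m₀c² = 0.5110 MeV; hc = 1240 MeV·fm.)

Total energy E = KE + m₀c² = 2.070 + 0.5110 = 2.5810 MeV.
(pc)² = E² − (m₀c²)² = (2.5810)² − (0.5110)² = 6.400 MeV², so pc = 2.530 MeV.
λ = hc/(pc) = 1240 MeV·fm / 2.530 MeV = 490 fm.

λ = 490 fm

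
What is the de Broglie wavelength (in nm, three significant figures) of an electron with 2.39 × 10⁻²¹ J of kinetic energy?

p = √(2mKE) = √(2 × 9.109 × 10⁻³¹ × 2.390 × 10⁻²¹) = 6.599 × 10⁻²⁶ kg·m/s.
λ = h/p = 6.626 × 10⁻³⁴ / 6.599 × 10⁻²⁶ = 1.00 × 10⁻⁸ m = 10.0 nm.

λ = 10.0 nm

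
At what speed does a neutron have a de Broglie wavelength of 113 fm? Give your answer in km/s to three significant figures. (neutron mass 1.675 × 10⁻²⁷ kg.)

v = 3500 km/s

p = h/λ = 6.626 × 10⁻³⁴ / 1.130 × 10⁻¹³ = 5.864 × 10⁻²¹ kg·m/s.
v = p/m = 5.864 × 10⁻²¹ / 1.675 × 10⁻²⁷ = 3.50 × 10⁶ m/s = 3500 km/s.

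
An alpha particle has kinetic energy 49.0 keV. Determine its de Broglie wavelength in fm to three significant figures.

KE = 49.0 keV = 7.850 × 10⁻¹⁵ J.
p = √(2mKE) = √(2 × 6.645 × 10⁻²⁷ × 7.850 × 10⁻¹⁵) = 1.021 × 10⁻²⁰ kg·m/s.
λ = h/p = 6.626 × 10⁻³⁴ / 1.021 × 10⁻²⁰ = 6.49 × 10⁻¹⁴ m = 64.9 fm.

λ = 64.9 fm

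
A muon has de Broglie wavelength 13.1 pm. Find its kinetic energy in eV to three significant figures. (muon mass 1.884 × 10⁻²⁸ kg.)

KE = 42.4 eV

p = h/λ = 6.626 × 10⁻³⁴ / 1.310 × 10⁻¹¹ = 5.058 × 10⁻²³ kg·m/s.
KE = p²/(2m) = (5.058 × 10⁻²³)² / (2 × 1.884 × 10⁻²⁸) = 6.790 × 10⁻¹⁸ J = 42.4 eV.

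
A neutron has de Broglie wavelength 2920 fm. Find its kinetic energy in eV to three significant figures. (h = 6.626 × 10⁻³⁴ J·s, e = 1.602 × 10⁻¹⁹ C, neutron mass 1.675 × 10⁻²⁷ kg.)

p = h/λ = 6.626 × 10⁻³⁴ / 2.920 × 10⁻¹² = 2.269 × 10⁻²² kg·m/s.
KE = p²/(2m) = (2.269 × 10⁻²²)² / (2 × 1.675 × 10⁻²⁷) = 1.537 × 10⁻¹⁷ J = 95.9 eV.

KE = 95.9 eV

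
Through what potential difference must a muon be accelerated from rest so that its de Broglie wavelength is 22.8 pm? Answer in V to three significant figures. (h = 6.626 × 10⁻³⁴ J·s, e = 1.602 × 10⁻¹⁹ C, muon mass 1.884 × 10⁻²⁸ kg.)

V = 14.0 V

p = h/λ = 6.626 × 10⁻³⁴ / 2.280 × 10⁻¹¹ = 2.906 × 10⁻²³ kg·m/s.
KE = p²/(2m) = 2.241 × 10⁻¹⁸ J.
V = KE/e = 2.241 × 10⁻¹⁸ / (1.602 × 10⁻¹⁹) = 14.0 V.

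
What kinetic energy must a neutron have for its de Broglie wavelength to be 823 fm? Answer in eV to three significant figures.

p = h/λ = 6.626 × 10⁻³⁴ / 8.230 × 10⁻¹³ = 8.051 × 10⁻²² kg·m/s.
KE = p²/(2m) = (8.051 × 10⁻²²)² / (2 × 1.675 × 10⁻²⁷) = 1.935 × 10⁻¹⁶ J = 1210 eV.

KE = 1210 eV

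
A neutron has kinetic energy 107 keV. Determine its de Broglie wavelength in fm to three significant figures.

λ = 87.4 fm

KE = 107 keV = 1.714 × 10⁻¹⁴ J.
p = √(2mKE) = √(2 × 1.675 × 10⁻²⁷ × 1.714 × 10⁻¹⁴) = 7.578 × 10⁻²¹ kg·m/s.
λ = h/p = 6.626 × 10⁻³⁴ / 7.578 × 10⁻²¹ = 8.74 × 10⁻¹⁴ m = 87.4 fm.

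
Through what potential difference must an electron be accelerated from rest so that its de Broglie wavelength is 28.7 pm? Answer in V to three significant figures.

p = h/λ = 6.626 × 10⁻³⁴ / 2.870 × 10⁻¹¹ = 2.309 × 10⁻²³ kg·m/s.
KE = p²/(2m) = 2.926 × 10⁻¹⁶ J.
V = KE/e = 2.926 × 10⁻¹⁶ / (1.602 × 10⁻¹⁹) = 1830 V.

V = 1830 V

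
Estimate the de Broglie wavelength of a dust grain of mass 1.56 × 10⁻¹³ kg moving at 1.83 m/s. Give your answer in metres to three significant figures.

λ = 2.32 × 10⁻²¹ m

p = mv = 1.56 × 10⁻¹³ × 1.83 = 2.855 × 10⁻¹³ kg·m/s.
λ = h/p = 6.626 × 10⁻³⁴ / 2.855 × 10⁻¹³ = 2.32 × 10⁻²¹ m.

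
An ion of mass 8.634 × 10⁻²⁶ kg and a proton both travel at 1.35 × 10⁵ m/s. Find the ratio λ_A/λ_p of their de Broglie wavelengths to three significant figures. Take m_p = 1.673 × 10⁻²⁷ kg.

λ_A/λ_p = 0.0194

At fixed v, p = mv so λ = h/(mv) ∝ 1/m.
λ_A/λ_p = m_p/m_A = 1.673 × 10⁻²⁷/8.634 × 10⁻²⁶ = 0.0194.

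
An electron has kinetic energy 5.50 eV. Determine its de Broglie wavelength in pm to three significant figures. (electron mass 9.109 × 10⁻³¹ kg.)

λ = 523 pm

KE = 5.50 eV = 8.811 × 10⁻¹⁹ J.
p = √(2mKE) = √(2 × 9.109 × 10⁻³¹ × 8.811 × 10⁻¹⁹) = 1.267 × 10⁻²⁴ kg·m/s.
λ = h/p = 6.626 × 10⁻³⁴ / 1.267 × 10⁻²⁴ = 5.23 × 10⁻¹⁰ m = 523 pm.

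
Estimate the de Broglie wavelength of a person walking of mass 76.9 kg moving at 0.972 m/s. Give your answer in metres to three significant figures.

λ = 8.86 × 10⁻³⁶ m

p = mv = 76.9 × 0.972 = 7.475 × 10¹ kg·m/s.
λ = h/p = 6.626 × 10⁻³⁴ / 7.475 × 10¹ = 8.86 × 10⁻³⁶ m.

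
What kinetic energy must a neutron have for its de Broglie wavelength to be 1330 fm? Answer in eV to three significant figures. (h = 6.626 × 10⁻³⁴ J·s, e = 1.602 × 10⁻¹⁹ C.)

KE = 462 eV

p = h/λ = 6.626 × 10⁻³⁴ / 1.330 × 10⁻¹² = 4.982 × 10⁻²² kg·m/s.
KE = p²/(2m) = (4.982 × 10⁻²²)² / (2 × 1.675 × 10⁻²⁷) = 7.409 × 10⁻¹⁷ J = 462 eV.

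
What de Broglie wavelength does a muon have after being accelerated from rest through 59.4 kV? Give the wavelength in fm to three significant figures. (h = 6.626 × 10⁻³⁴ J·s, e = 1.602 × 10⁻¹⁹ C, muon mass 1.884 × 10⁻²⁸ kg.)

λ = 350 fm

KE = eV = 1.602 × 10⁻¹⁹ × 5.940 × 10⁴ = 9.516 × 10⁻¹⁵ J.
p = √(2mKE) = √(2 × 1.884 × 10⁻²⁸ × 9.516 × 10⁻¹⁵) = 1.894 × 10⁻²¹ kg·m/s.
λ = h/p = 6.626 × 10⁻³⁴ / 1.894 × 10⁻²¹ = 3.50 × 10⁻¹³ m = 350 fm.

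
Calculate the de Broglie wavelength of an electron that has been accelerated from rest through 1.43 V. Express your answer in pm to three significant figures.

λ = 1030 pm

KE = eV = 1.602 × 10⁻¹⁹ × 1.430 = 2.291 × 10⁻¹⁹ J.
p = √(2mKE) = √(2 × 9.109 × 10⁻³¹ × 2.291 × 10⁻¹⁹) = 6.460 × 10⁻²⁵ kg·m/s.
λ = h/p = 6.626 × 10⁻³⁴ / 6.460 × 10⁻²⁵ = 1.03 × 10⁻⁹ m = 1030 pm.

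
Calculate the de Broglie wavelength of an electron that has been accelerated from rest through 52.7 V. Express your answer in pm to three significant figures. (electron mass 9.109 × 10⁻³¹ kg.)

KE = eV = 1.602 × 10⁻¹⁹ × 52.70 = 8.443 × 10⁻¹⁸ J.
p = √(2mKE) = √(2 × 9.109 × 10⁻³¹ × 8.443 × 10⁻¹⁸) = 3.922 × 10⁻²⁴ kg·m/s.
λ = h/p = 6.626 × 10⁻³⁴ / 3.922 × 10⁻²⁴ = 1.69 × 10⁻¹⁰ m = 169 pm.

λ = 169 pm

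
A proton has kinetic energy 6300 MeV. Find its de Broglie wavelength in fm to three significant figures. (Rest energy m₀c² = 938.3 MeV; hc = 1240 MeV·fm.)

λ = 0.173 fm

Total energy E = KE + m₀c² = 6300 + 938.3 = 7238.3 MeV.
(pc)² = E² − (m₀c²)² = (7238.3)² − (938.3)² = 5.151 × 10⁷ MeV², so pc = 7177 MeV.
λ = hc/(pc) = 1240 MeV·fm / 7177 MeV = 0.173 fm.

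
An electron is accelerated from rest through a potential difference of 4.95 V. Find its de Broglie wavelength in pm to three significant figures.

KE = eV = 1.602 × 10⁻¹⁹ × 4.950 = 7.930 × 10⁻¹⁹ J.
p = √(2mKE) = √(2 × 9.109 × 10⁻³¹ × 7.930 × 10⁻¹⁹) = 1.202 × 10⁻²⁴ kg·m/s.
λ = h/p = 6.626 × 10⁻³⁴ / 1.202 × 10⁻²⁴ = 5.51 × 10⁻¹⁰ m = 551 pm.

λ = 551 pm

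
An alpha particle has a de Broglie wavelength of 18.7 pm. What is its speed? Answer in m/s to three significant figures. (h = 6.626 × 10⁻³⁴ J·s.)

p = h/λ = 6.626 × 10⁻³⁴ / 1.870 × 10⁻¹¹ = 3.543 × 10⁻²³ kg·m/s.
v = p/m = 3.543 × 10⁻²³ / 6.645 × 10⁻²⁷ = 5.33 × 10³ m/s = 5330 m/s.

v = 5330 m/s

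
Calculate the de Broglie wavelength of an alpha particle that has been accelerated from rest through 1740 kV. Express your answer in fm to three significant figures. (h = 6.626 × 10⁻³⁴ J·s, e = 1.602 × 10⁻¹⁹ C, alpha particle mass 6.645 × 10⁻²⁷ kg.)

λ = 7.70 fm

KE = 2eV = 2 × 1.602 × 10⁻¹⁹ × 1.740 × 10⁶ = 5.575 × 10⁻¹³ J.
p = √(2mKE) = √(2 × 6.645 × 10⁻²⁷ × 5.575 × 10⁻¹³) = 8.608 × 10⁻²⁰ kg·m/s.
λ = h/p = 6.626 × 10⁻³⁴ / 8.608 × 10⁻²⁰ = 7.70 × 10⁻¹⁵ m = 7.70 fm.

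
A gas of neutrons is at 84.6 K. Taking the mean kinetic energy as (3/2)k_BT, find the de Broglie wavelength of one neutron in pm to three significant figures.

KE = (3/2)k_BT = 1.5 × 1.381 × 10⁻²³ × 84.6 = 1.752 × 10⁻²¹ J.
p = √(2mKE) = √(2 × 1.675 × 10⁻²⁷ × 1.752 × 10⁻²¹) = 2.423 × 10⁻²⁴ kg·m/s.
λ = h/p = 2.73 × 10⁻¹⁰ m = 273 pm.

λ = 273 pm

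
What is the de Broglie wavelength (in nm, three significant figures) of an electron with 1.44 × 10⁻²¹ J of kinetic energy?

λ = 12.9 nm

p = √(2mKE) = √(2 × 9.109 × 10⁻³¹ × 1.440 × 10⁻²¹) = 5.122 × 10⁻²⁶ kg·m/s.
λ = h/p = 6.626 × 10⁻³⁴ / 5.122 × 10⁻²⁶ = 1.29 × 10⁻⁸ m = 12.9 nm.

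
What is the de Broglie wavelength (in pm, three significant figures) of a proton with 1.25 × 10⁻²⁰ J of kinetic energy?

λ = 102 pm

p = √(2mKE) = √(2 × 1.673 × 10⁻²⁷ × 1.250 × 10⁻²⁰) = 6.467 × 10⁻²⁴ kg·m/s.
λ = h/p = 6.626 × 10⁻³⁴ / 6.467 × 10⁻²⁴ = 1.02 × 10⁻¹⁰ m = 102 pm.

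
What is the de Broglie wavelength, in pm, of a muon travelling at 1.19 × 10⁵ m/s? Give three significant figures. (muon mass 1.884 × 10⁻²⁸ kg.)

p = mv = 1.884 × 10⁻²⁸ × 1.19 × 10⁵ = 2.242 × 10⁻²³ kg·m/s.
λ = h/p = 6.626 × 10⁻³⁴ / 2.242 × 10⁻²³ = 2.96 × 10⁻¹¹ m = 29.6 pm.

λ = 29.6 pm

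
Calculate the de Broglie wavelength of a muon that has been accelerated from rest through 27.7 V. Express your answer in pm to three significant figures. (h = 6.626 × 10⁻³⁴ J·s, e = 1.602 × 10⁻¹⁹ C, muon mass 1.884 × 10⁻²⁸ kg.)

λ = 16.2 pm

KE = eV = 1.602 × 10⁻¹⁹ × 27.70 = 4.438 × 10⁻¹⁸ J.
p = √(2mKE) = √(2 × 1.884 × 10⁻²⁸ × 4.438 × 10⁻¹⁸) = 4.089 × 10⁻²³ kg·m/s.
λ = h/p = 6.626 × 10⁻³⁴ / 4.089 × 10⁻²³ = 1.62 × 10⁻¹¹ m = 16.2 pm.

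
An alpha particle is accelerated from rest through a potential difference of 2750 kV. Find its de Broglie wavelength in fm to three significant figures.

λ = 6.12 fm

KE = 2eV = 2 × 1.602 × 10⁻¹⁹ × 2.750 × 10⁶ = 8.811 × 10⁻¹³ J.
p = √(2mKE) = √(2 × 6.645 × 10⁻²⁷ × 8.811 × 10⁻¹³) = 1.082 × 10⁻¹⁹ kg·m/s.
λ = h/p = 6.626 × 10⁻³⁴ / 1.082 × 10⁻¹⁹ = 6.12 × 10⁻¹⁵ m = 6.12 fm.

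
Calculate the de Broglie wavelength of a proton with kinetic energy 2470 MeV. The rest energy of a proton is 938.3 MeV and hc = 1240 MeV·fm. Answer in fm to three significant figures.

λ = 0.378 fm

Total energy E = KE + m₀c² = 2470 + 938.3 = 3408.3 MeV.
(pc)² = E² − (m₀c²)² = (3408.3)² − (938.3)² = 1.074 × 10⁷ MeV², so pc = 3277 MeV.
λ = hc/(pc) = 1240 MeV·fm / 3277 MeV = 0.378 fm.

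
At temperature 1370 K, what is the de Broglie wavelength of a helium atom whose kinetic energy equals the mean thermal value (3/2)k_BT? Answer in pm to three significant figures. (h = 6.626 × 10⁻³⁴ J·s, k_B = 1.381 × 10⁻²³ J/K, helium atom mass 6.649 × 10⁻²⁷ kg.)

λ = 34.1 pm

KE = (3/2)k_BT = 1.5 × 1.381 × 10⁻²³ × 1370 = 2.838 × 10⁻²⁰ J.
p = √(2mKE) = √(2 × 6.649 × 10⁻²⁷ × 2.838 × 10⁻²⁰) = 1.943 × 10⁻²³ kg·m/s.
λ = h/p = 3.41 × 10⁻¹¹ m = 34.1 pm.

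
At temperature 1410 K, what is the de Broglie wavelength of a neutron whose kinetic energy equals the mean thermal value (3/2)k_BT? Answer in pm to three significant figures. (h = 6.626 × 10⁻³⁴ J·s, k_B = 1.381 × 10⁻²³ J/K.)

λ = 67.0 pm

KE = (3/2)k_BT = 1.5 × 1.381 × 10⁻²³ × 1410 = 2.921 × 10⁻²⁰ J.
p = √(2mKE) = √(2 × 1.675 × 10⁻²⁷ × 2.921 × 10⁻²⁰) = 9.892 × 10⁻²⁴ kg·m/s.
λ = h/p = 6.70 × 10⁻¹¹ m = 67.0 pm.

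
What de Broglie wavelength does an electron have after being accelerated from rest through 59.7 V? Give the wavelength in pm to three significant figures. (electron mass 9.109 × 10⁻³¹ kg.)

KE = eV = 1.602 × 10⁻¹⁹ × 59.70 = 9.564 × 10⁻¹⁸ J.
p = √(2mKE) = √(2 × 9.109 × 10⁻³¹ × 9.564 × 10⁻¹⁸) = 4.174 × 10⁻²⁴ kg·m/s.
λ = h/p = 6.626 × 10⁻³⁴ / 4.174 × 10⁻²⁴ = 1.59 × 10⁻¹⁰ m = 159 pm.

λ = 159 pm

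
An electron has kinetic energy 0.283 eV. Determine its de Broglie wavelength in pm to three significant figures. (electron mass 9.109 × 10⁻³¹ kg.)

λ = 2310 pm

KE = 0.283 eV = 4.534 × 10⁻²⁰ J.
p = √(2mKE) = √(2 × 9.109 × 10⁻³¹ × 4.534 × 10⁻²⁰) = 2.874 × 10⁻²⁵ kg·m/s.
λ = h/p = 6.626 × 10⁻³⁴ / 2.874 × 10⁻²⁵ = 2.31 × 10⁻⁹ m = 2310 pm.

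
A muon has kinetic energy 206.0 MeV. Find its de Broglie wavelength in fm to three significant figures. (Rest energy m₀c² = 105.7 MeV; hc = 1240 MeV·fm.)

Total energy E = KE + m₀c² = 206.0 + 105.7 = 311.7 MeV.
(pc)² = E² − (m₀c²)² = (311.7)² − (105.7)² = 8.598 × 10⁴ MeV², so pc = 293.2 MeV.
λ = hc/(pc) = 1240 MeV·fm / 293.2 MeV = 4.23 fm.

λ = 4.23 fm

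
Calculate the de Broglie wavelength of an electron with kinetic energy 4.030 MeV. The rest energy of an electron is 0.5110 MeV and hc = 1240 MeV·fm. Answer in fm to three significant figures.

λ = 275 fm

Total energy E = KE + m₀c² = 4.030 + 0.5110 = 4.5410 MeV.
(pc)² = E² − (m₀c²)² = (4.5410)² − (0.5110)² = 20.36 MeV², so pc = 4.512 MeV.
λ = hc/(pc) = 1240 MeV·fm / 4.512 MeV = 275 fm.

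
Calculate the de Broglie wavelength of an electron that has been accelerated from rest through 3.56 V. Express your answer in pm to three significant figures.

KE = eV = 1.602 × 10⁻¹⁹ × 3.560 = 5.703 × 10⁻¹⁹ J.
p = √(2mKE) = √(2 × 9.109 × 10⁻³¹ × 5.703 × 10⁻¹⁹) = 1.019 × 10⁻²⁴ kg·m/s.
λ = h/p = 6.626 × 10⁻³⁴ / 1.019 × 10⁻²⁴ = 6.50 × 10⁻¹⁰ m = 650 pm.

λ = 650 pm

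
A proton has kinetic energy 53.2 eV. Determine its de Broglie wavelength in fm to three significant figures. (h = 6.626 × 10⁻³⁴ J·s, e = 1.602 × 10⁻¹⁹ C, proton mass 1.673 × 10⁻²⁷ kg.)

λ = 3920 fm

KE = 53.2 eV = 8.523 × 10⁻¹⁸ J.
p = √(2mKE) = √(2 × 1.673 × 10⁻²⁷ × 8.523 × 10⁻¹⁸) = 1.689 × 10⁻²² kg·m/s.
λ = h/p = 6.626 × 10⁻³⁴ / 1.689 × 10⁻²² = 3.92 × 10⁻¹² m = 3920 fm.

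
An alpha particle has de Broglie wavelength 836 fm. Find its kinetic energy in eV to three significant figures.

KE = 295 eV

p = h/λ = 6.626 × 10⁻³⁴ / 8.360 × 10⁻¹³ = 7.926 × 10⁻²² kg·m/s.
KE = p²/(2m) = (7.926 × 10⁻²²)² / (2 × 6.645 × 10⁻²⁷) = 4.727 × 10⁻¹⁷ J = 295 eV.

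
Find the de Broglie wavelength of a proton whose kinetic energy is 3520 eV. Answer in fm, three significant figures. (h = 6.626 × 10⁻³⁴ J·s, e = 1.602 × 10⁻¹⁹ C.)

λ = 482 fm

KE = 3520 eV = 5.639 × 10⁻¹⁶ J.
p = √(2mKE) = √(2 × 1.673 × 10⁻²⁷ × 5.639 × 10⁻¹⁶) = 1.374 × 10⁻²¹ kg·m/s.
λ = h/p = 6.626 × 10⁻³⁴ / 1.374 × 10⁻²¹ = 4.82 × 10⁻¹³ m = 482 fm.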